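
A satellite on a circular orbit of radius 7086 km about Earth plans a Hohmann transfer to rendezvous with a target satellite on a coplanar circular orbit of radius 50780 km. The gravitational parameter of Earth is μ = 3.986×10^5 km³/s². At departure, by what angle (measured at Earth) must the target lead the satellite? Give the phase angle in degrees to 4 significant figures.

φ = 102.6°

Transfer-ellipse semi-major axis a_t = (r₁ + r₂)/2 = (7086 + 50780)/2 = 28933 km.
The half-period of the transfer ellipse is t = π√(a_t³/μ) = 24490 s.
The target's mean motion on its circular orbit is ω₂ = √(μ/r₂³) = 5.517×10^-5 rad/s.
Angle swept by the target during transfer: ω₂·t = 1.351 rad = 77.41°.
The satellite traverses 180° on the transfer ellipse, so the target must lead by 180° − 77.41° = 102.6°.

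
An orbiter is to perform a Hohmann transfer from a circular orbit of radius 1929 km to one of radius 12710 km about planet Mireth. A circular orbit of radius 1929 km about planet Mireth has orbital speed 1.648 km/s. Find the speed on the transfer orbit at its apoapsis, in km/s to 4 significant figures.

From the circular-orbit relation v² = μ/r at r = 1929 km: μ = v²r = (1.648)² × 1929 = 5238.98 km³/s².
The Hohmann ellipse has a_t = (r₁ + r₂)/2 = 7319.5 km.
The apoapsis of the transfer ellipse is at r = 12710 km.
Applying v² = μ(2/r − 1/a_t): v = 0.3296 km/s.

v = 0.3296 km/s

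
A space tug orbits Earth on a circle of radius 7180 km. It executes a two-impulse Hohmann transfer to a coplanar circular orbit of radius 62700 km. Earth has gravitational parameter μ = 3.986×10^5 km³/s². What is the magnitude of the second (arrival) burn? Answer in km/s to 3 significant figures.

Δv₂ = 1.38 km/s

The Hohmann ellipse has a_t = (r₁ + r₂)/2 = 34940 km.
Circular speed at r = 62700 km: v_c = √(μ/r) = 2.521 km/s.
Vis-viva on the transfer ellipse at r = 62700 km gives v_t = √[μ(2/r − 1/a_t)] = 1.143 km/s.
Δv₂ = |v_t − v_c| = |1.143 − 2.521| = 1.378 km/s.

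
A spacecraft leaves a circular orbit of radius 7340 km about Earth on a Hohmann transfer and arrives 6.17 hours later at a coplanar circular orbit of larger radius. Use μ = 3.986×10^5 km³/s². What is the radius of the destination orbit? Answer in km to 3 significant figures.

r₂ = 46900 km

Transfer time t = 6.17 hours = 22212 s, and t = π√(a_t³/μ).
So a_t = (μ t²/π²)^(1/3) = (3.986×10^5 × (22212)² / π²)^(1/3) = 27111 km.
Since a_t = (r₁ + r₂)/2, r₂ = 2a_t − r₁ = 2×27111 − 7340 = 46882 km.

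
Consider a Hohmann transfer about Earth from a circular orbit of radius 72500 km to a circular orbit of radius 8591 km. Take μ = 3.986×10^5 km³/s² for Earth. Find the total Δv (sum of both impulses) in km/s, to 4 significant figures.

Transfer-ellipse semi-major axis a_t = (r₁ + r₂)/2 = (72500 + 8591)/2 = 40545.5 km.
At r₁ the circular-orbit speed is v₁ = √(μ/r₁) = 2.34477 km/s.
Transfer-orbit speed at r₁ (v² = μ(2/r − 1/a)): v_a = √[μ(2/r₁ − 1/a_t)] = 1.07932 km/s.
First burn Δv₁ = |v_a − v₁| = 1.265 km/s.
Circular speed at r₂: v₂ = √(μ/r₂) = 6.8116 km/s.
Transfer-orbit speed at r₂: v_p = √[μ(2/r₂ − 1/a_t)] = 9.1084 km/s.
Second burn Δv₂ = |v₂ − v_p| = 2.297 km/s.
Δv = Δv₁ + Δv₂ = 1.265 + 2.297 = 3.562 km/s.

Δv = 3.562 km/s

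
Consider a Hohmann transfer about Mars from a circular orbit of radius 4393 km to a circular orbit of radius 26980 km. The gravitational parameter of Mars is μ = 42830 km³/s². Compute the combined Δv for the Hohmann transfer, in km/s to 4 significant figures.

The Hohmann ellipse has a_t = (r₁ + r₂)/2 = 15686.5 km.
At r₁ the circular-orbit speed is v₁ = √(μ/r₁) = 3.12244 km/s.
Transfer-orbit speed at r₁ (vis-viva): v_p = √[μ(2/r₁ − 1/a_t)] = 4.09498 km/s.
First burn Δv₁ = |v_p − v₁| = 0.9725 km/s.
Circular speed at r₂: v₂ = √(μ/r₂) = 1.260 km/s.
Transfer-orbit speed at r₂: v_a = √[μ(2/r₂ − 1/a_t)] = 0.6668 km/s.
Second burn Δv₂ = |v₂ − v_a| = 0.5932 km/s.
Total Δv = Δv₁ + Δv₂ = 1.566 km/s.

Δv = 1.566 km/s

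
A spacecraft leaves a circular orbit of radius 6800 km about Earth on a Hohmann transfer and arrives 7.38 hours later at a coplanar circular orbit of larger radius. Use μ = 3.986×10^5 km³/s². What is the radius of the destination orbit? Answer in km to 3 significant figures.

r₂ = 54300 km

Transfer time t = 7.38 hours = 26568 s, and t = π√(a_t³/μ).
So a_t = (μ t²/π²)^(1/3) = (3.986×10^5 × (26568)² / π²)^(1/3) = 30548 km.
Since a_t = (r₁ + r₂)/2, r₂ = 2a_t − r₁ = 2×30548 − 6800 = 54296 km.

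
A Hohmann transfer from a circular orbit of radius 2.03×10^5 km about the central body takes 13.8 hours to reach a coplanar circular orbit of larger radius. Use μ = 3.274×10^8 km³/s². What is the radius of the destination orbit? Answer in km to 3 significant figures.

r₂ = 6.65×10^5 km

Transfer time t = 13.8 hours = 49680 s, and t = π√(a_t³/μ).
So a_t = (μ t²/π²)^(1/3) = (3.274×10^8 × (49680)² / π²)^(1/3) = 4.3422×10^5 km.
Since a_t = (r₁ + r₂)/2, r₂ = 2a_t − r₁ = 2×4.3422×10^5 − 2.030×10^5 = 6.6544×10^5 km.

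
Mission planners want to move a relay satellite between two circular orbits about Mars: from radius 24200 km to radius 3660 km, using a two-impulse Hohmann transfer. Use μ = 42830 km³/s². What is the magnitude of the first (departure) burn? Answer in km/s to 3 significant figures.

Δv₁ = 0.648 km/s

Transfer-ellipse semi-major axis a_t = (r₁ + r₂)/2 = (24200 + 3660)/2 = 13930 km.
Circular speed at r = 24200 km: v_c = √(μ/r) = 1.33035 km/s.
Transfer-orbit speed at the same r (vis-viva, a = a_t): v_t = √[μ(2/r − 1/a_t)] = 0.681917 km/s.
Δv₁ = |v_t − v_c| = |0.681917 − 1.33035| = 0.6484 km/s.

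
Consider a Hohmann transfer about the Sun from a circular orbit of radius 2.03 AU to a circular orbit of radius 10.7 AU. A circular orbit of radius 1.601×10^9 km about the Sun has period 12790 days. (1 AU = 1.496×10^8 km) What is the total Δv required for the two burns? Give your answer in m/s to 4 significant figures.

Δv = 10160 m/s

From Kepler's third law T² = 4π²r³/μ at r = 1.601×10^9 km, T = 12790 days = 12790 × 86400 s = 1.105056×10^9 s: μ = 4π²r³/T² = 1.32668×10^11 km³/s².
In km: r₁ = 2.03 × 1.496×10^8 = 3.03688×10^8 km; r₂ = 10.7 × 1.496×10^8 = 1.60072×10^9 km.
The Hohmann ellipse has a_t = (r₁ + r₂)/2 = 9.52204×10^8 km.
Circular speed at r₁: v₁ = √(μ/r₁) = √(1.32668×10^11/3.03688×10^8) = 20.9011 km/s.
Transfer-orbit speed at r₁ (vis-viva equation): v_p = √[μ(2/r₁ − 1/a_t)] = 27.0995 km/s.
First burn Δv₁ = |v_p − v₁| = 6.198 km/s.
Circular speed at r₂: v₂ = √(μ/r₂) = 9.104 km/s.
Transfer-orbit speed at r₂: v_a = √[μ(2/r₂ − 1/a_t)] = 5.141 km/s.
Second burn Δv₂ = |v₂ − v_a| = 3.963 km/s.
Total Δv = Δv₁ + Δv₂ = 10.16 km/s.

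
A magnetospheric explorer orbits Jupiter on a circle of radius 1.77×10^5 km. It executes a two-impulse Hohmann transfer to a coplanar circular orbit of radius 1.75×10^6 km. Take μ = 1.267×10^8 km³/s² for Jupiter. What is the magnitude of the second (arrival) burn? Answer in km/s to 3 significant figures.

Δv₂ = 4.86 km/s

Transfer-ellipse semi-major axis a_t = (r₁ + r₂)/2 = (1.770×10^5 + 1.750×10^6)/2 = 9.635×10^5 km.
On the circular orbit at r = 1.750×10^6 km, v_c = √(μ/r) = 8.509 km/s.
Transfer-orbit speed at the same r (vis-viva, a = a_t): v_t = √[μ(2/r − 1/a_t)] = 3.647 km/s.
Δv₂ = |v_t − v_c| = |3.647 − 8.509| = 4.862 km/s.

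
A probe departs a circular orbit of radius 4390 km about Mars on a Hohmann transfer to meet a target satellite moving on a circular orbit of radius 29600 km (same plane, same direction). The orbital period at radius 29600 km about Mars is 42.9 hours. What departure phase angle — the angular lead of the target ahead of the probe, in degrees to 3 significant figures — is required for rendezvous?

φ = 102°

From Kepler's third law T² = 4π²r³/μ at r = 29600 km, T = 42.9 hours = 42.9 × 3600 s = 1.5444×10^5 s: μ = 4π²r³/T² = 42925.5 km³/s².
The Hohmann ellipse has a_t = (r₁ + r₂)/2 = 16995 km.
The half-period of the transfer ellipse is t = π√(a_t³/μ) = 33595 s.
The target's mean motion on its circular orbit is ω₂ = √(μ/r₂³) = 4.0684×10^-5 rad/s.
Angle swept by the target during transfer: ω₂·t = 1.3668 rad = 78.31°.
Arrival is 180° from departure on the ellipse, so φ = 180° − 78.31° = 102°.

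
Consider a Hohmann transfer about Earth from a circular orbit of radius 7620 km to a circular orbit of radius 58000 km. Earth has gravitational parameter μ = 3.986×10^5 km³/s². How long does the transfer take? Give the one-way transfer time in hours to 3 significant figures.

The Hohmann ellipse has a_t = (r₁ + r₂)/2 = 32810 km.
Half the transfer-orbit period gives t = π√(a_t³/μ) = 29570 s.
Converting: 29570 s ÷ 3600 s/hour = 8.21 hours.

t = 8.21 hours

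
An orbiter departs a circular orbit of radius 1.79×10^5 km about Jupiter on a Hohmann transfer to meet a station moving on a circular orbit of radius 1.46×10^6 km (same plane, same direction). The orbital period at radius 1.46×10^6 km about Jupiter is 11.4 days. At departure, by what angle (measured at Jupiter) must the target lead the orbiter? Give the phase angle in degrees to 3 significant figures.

From Kepler's third law T² = 4π²r³/μ at r = 1.46×10^6 km, T = 11.4 days = 11.4 × 86400 s = 9.8496×10^5 s: μ = 4π²r³/T² = 1.26643×10^8 km³/s².
Transfer-ellipse semi-major axis a_t = (r₁ + r₂)/2 = (1.790×10^5 + 1.460×10^6)/2 = 8.195×10^5 km.
Transfer time t = π√(a_t³/μ) = 2.071×10^5 s.
Target angular speed ω₂ = √(μ/r₂³) = 6.379×10^-6 rad/s.
Angle swept by the target during transfer: ω₂·t = 1.321 rad = 75.69°.
Arrival is 180° from departure on the ellipse, so φ = 180° − 75.69° = 104°.

φ = 104°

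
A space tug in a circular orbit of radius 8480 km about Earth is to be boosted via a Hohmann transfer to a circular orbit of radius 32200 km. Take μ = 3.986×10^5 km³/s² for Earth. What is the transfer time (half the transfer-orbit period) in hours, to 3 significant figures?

The Hohmann ellipse has a_t = (r₁ + r₂)/2 = 20340 km.
Transfer time t = π√(a_t³/μ) = π√((20340)³ / 3.986×10^5) = 14430 s.
Converting: 14430 s ÷ 3600 s/hour = 4.01 hours.

t = 4.01 hours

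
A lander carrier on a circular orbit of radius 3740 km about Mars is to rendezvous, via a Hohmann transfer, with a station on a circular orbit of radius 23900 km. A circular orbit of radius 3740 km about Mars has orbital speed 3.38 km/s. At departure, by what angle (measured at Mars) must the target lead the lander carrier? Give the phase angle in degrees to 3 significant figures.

φ = 101°

From the circular-orbit relation v² = μ/r at r = 3740 km: μ = v²r = (3.38)² × 3740 = 42727.3 km³/s².
The Hohmann ellipse has a_t = (r₁ + r₂)/2 = 13820 km.
Transfer time t = π√(a_t³/μ) = 24692 s.
Target angular speed ω₂ = √(μ/r₂³) = 5.5944×10^-5 rad/s.
Angle swept by the target during transfer: ω₂·t = 1.3814 rad = 79.15°.
The lander carrier traverses 180° on the transfer ellipse, so the target must lead by 180° − 79.15° = 101°.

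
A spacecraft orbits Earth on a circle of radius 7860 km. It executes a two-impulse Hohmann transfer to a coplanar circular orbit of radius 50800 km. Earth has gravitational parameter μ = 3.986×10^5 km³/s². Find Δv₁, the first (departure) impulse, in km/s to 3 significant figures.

Δv₁ = 2.25 km/s

Semi-major axis of the transfer orbit: a_t = (7860 + 50800)/2 = 29330 km.
Circular speed at r = 7860 km: v_c = √(μ/r) = 7.121 km/s.
Vis-viva on the transfer ellipse at r = 7860 km gives v_t = √[μ(2/r − 1/a_t)] = 9.372 km/s.
Δv₁ = |v_t − v_c| = |9.372 − 7.121| = 2.251 km/s.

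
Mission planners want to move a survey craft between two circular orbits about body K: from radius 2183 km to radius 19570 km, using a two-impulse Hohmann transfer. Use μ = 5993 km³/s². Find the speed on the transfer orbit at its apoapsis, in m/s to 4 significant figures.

The Hohmann ellipse has a_t = (r₁ + r₂)/2 = 10876.5 km.
At apoapsis, r = 19570 km.
Applying v² = μ(2/r − 1/a_t): v = 0.2479 km/s.

v = 247.9 m/s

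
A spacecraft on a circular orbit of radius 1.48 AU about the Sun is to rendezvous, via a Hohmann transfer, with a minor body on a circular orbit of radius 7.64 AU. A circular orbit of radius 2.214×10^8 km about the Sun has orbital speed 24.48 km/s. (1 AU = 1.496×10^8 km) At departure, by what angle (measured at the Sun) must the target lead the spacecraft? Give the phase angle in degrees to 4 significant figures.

From the circular-orbit relation v² = μ/r at r = 2.214×10^8 km: μ = v²r = (24.48)² × 2.214×10^8 = 1.32678×10^11 km³/s².
In km: r₁ = 1.48 × 1.496×10^8 = 2.21408×10^8 km; r₂ = 7.64 × 1.496×10^8 = 1.142944×10^9 km.
Transfer-ellipse semi-major axis a_t = (r₁ + r₂)/2 = (2.21408×10^8 + 1.142944×10^9)/2 = 6.82176×10^8 km.
The half-period of the transfer ellipse is t = π√(a_t³/μ) = 1.5367×10^8 s.
The target's mean motion on its circular orbit is ω₂ = √(μ/r₂³) = 9.4268×10^-9 rad/s.
Angle swept by the target during transfer: ω₂·t = 1.4486 rad = 83.00°.
The spacecraft traverses 180° on the transfer ellipse, so the target must lead by 180° − 83.00° = 97.00°.

φ = 97.00°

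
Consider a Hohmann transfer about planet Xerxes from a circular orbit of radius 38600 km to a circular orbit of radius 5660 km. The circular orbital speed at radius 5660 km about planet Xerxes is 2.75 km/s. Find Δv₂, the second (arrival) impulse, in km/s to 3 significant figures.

Δv₂ = 0.882 km/s

From the circular-orbit relation v² = μ/r at r = 5660 km: μ = v²r = (2.75)² × 5660 = 42803.8 km³/s².
Semi-major axis of the transfer orbit: a_t = (38600 + 5660)/2 = 22130 km.
On the circular orbit at r = 5660 km, v_c = √(μ/r) = 2.7500 km/s.
Transfer-orbit speed at the same r (vis-viva, a = a_t): v_t = √[μ(2/r − 1/a_t)] = 3.6319 km/s.
Δv₂ = |v_t − v_c| = |3.6319 − 2.7500| = 0.8819 km/s.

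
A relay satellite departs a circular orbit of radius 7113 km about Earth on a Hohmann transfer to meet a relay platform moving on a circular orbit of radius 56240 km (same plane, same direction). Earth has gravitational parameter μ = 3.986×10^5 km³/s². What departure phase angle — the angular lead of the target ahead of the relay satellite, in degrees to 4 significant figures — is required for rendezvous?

φ = 103.9°

Transfer-ellipse semi-major axis a_t = (r₁ + r₂)/2 = (7113 + 56240)/2 = 31676.5 km.
The half-period of the transfer ellipse is t = π√(a_t³/μ) = 28050 s.
Target angular speed ω₂ = √(μ/r₂³) = 4.734×10^-5 rad/s.
Angle swept by the target during transfer: ω₂·t = 1.328 rad = 76.09°.
Arrival is 180° from departure on the ellipse, so φ = 180° − 76.09° = 103.9°.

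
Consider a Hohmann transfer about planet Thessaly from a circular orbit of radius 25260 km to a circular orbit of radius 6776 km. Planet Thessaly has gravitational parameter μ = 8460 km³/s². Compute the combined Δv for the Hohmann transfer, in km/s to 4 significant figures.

Semi-major axis of the transfer orbit: a_t = (25260 + 6776)/2 = 16018 km.
Circular speed at r₁: v₁ = √(μ/r₁) = √(8460/25260) = 0.5787 km/s.
Transfer-orbit speed at r₁ (v² = μ(2/r − 1/a)): v_a = √[μ(2/r₁ − 1/a_t)] = 0.3764 km/s.
First burn Δv₁ = |v_a − v₁| = 0.2023 km/s.
At r₂, v₂ = √(μ/r₂) = 1.1174 km/s.
Transfer-orbit speed at r₂: v_p = √[μ(2/r₂ − 1/a_t)] = 1.4032 km/s.
Second burn Δv₂ = |v₂ − v_p| = 0.2858 km/s.
Total Δv = Δv₁ + Δv₂ = 0.4881 km/s.

Δv = 0.4881 km/s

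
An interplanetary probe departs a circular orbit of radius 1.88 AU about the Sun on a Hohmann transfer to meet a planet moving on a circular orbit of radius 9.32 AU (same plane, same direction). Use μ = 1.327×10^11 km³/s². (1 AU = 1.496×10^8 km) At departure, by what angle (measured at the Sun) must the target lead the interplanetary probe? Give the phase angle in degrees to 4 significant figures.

φ = 96.16°

In km: r₁ = 1.88 × 1.496×10^8 = 2.81248×10^8 km; r₂ = 9.32 × 1.496×10^8 = 1.394272×10^9 km.
Semi-major axis of the transfer orbit: a_t = (2.81248×10^8 + 1.394272×10^9)/2 = 8.3776×10^8 km.
The half-period of the transfer ellipse is t = π√(a_t³/μ) = 2.0912×10^8 s.
Target angular speed ω₂ = √(μ/r₂³) = 6.9970×10^-9 rad/s.
Angle swept by the target during transfer: ω₂·t = 1.4632 rad = 83.84°.
Arrival is 180° from departure on the ellipse, so φ = 180° − 83.84° = 96.16°.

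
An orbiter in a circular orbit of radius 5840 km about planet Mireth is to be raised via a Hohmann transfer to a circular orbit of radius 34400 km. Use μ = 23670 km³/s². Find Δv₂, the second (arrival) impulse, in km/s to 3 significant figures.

Δv₂ = 0.383 km/s

Transfer-ellipse semi-major axis a_t = (r₁ + r₂)/2 = (5840 + 34400)/2 = 20120 km.
Circular speed at r = 34400 km: v_c = √(μ/r) = 0.8295 km/s.
Vis-viva on the transfer ellipse at r = 34400 km gives v_t = √[μ(2/r − 1/a_t)] = 0.4469 km/s.
Δv₂ = |v_t − v_c| = |0.4469 − 0.8295| = 0.3826 km/s.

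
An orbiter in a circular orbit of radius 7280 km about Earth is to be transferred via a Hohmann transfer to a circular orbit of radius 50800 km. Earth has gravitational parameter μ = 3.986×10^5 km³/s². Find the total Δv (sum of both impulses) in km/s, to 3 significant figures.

Semi-major axis of the transfer orbit: a_t = (7280 + 50800)/2 = 29040 km.
At r₁ the circular-orbit speed is v₁ = √(μ/r₁) = 7.400 km/s.
Transfer-orbit speed at r₁ (v² = μ(2/r − 1/a)): v_p = √[μ(2/r₁ − 1/a_t)] = 9.787 km/s.
First burn Δv₁ = |v_p − v₁| = 2.387 km/s.
At r₂, v₂ = √(μ/r₂) = 2.8012 km/s.
Transfer-orbit speed at r₂: v_a = √[μ(2/r₂ − 1/a_t)] = 1.4025 km/s.
Second burn Δv₂ = |v₂ − v_a| = 1.399 km/s.
Δv = Δv₁ + Δv₂ = 2.387 + 1.399 = 3.786 km/s.

Δv = 3.79 km/s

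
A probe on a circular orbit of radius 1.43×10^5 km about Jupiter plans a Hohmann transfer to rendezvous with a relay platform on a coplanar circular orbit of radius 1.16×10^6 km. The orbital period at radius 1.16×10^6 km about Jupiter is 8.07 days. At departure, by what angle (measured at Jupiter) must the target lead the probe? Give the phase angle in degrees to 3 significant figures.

From Kepler's third law T² = 4π²r³/μ at r = 1.16×10^6 km, T = 8.07 days = 8.07 × 86400 s = 6.97248×10^5 s: μ = 4π²r³/T² = 1.26753×10^8 km³/s².
Semi-major axis of the transfer orbit: a_t = (1.430×10^5 + 1.160×10^6)/2 = 6.515×10^5 km.
The half-period of the transfer ellipse is t = π√(a_t³/μ) = 1.4674×10^5 s.
Target angular speed ω₂ = √(μ/r₂³) = 9.0114×10^-6 rad/s.
Angle swept by the target during transfer: ω₂·t = 1.3223 rad = 75.76°.
The probe traverses 180° on the transfer ellipse, so the target must lead by 180° − 75.76° = 104°.

φ = 104°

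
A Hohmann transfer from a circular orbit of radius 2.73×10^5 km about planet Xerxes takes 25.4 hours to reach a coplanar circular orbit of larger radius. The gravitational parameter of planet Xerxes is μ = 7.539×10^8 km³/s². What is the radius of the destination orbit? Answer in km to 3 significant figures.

r₂ = 1.45×10^6 km

Transfer time t = 25.4 hours = 91440 s, and t = π√(a_t³/μ).
So a_t = (μ t²/π²)^(1/3) = (7.539×10^8 × (91440)² / π²)^(1/3) = 8.6118×10^5 km.
Since a_t = (r₁ + r₂)/2, r₂ = 2a_t − r₁ = 2×8.6118×10^5 − 2.730×10^5 = 1.44936×10^6 km.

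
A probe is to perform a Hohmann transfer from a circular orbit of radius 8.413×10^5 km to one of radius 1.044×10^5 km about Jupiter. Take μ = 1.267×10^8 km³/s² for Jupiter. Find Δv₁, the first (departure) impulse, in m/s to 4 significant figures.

The Hohmann ellipse has a_t = (r₁ + r₂)/2 = 4.7285×10^5 km.
Circular speed at r = 8.413×10^5 km: v_c = √(μ/r) = 12.272 km/s.
Transfer-orbit speed at the same r (vis-viva, a = a_t): v_t = √[μ(2/r − 1/a_t)] = 5.7664 km/s.
Δv₁ = |v_t − v_c| = |5.7664 − 12.272| = 6.506 km/s.

Δv₁ = 6506 m/s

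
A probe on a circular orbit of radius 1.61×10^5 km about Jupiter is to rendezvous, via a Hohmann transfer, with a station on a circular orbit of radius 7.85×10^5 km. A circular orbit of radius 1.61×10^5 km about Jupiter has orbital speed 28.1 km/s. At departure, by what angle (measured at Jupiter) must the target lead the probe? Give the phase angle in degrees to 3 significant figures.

φ = 95.8°

From the circular-orbit relation v² = μ/r at r = 1.61×10^5 km: μ = v²r = (28.1)² × 1.61×10^5 = 1.27127×10^8 km³/s².
Semi-major axis of the transfer orbit: a_t = (1.610×10^5 + 7.850×10^5)/2 = 4.730×10^5 km.
The half-period of the transfer ellipse is t = π√(a_t³/μ) = 90641 s.
The target's mean motion on its circular orbit is ω₂ = √(μ/r₂³) = 1.6211×10^-5 rad/s.
Angle swept by the target during transfer: ω₂·t = 1.4694 rad = 84.19°.
The probe traverses 180° on the transfer ellipse, so the target must lead by 180° − 84.19° = 95.8°.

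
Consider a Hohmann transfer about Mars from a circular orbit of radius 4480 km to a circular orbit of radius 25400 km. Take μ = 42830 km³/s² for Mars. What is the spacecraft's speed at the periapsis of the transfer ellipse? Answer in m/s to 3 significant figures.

Transfer-ellipse semi-major axis a_t = (r₁ + r₂)/2 = (4480 + 25400)/2 = 14940 km.
At periapsis, r = 4480 km.
From the vis-viva equation, v = √[μ(2/r − 1/a_t)] = 4.032 km/s.

v = 4030 m/s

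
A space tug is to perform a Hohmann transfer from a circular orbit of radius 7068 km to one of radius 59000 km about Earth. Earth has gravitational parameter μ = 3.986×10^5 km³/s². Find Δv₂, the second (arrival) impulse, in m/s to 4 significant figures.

Semi-major axis of the transfer orbit: a_t = (7068 + 59000)/2 = 33034 km.
Circular speed at r = 59000 km: v_c = √(μ/r) = 2.599 km/s.
Transfer-orbit speed at the same r (vis-viva, a = a_t): v_t = √[μ(2/r − 1/a_t)] = 1.202 km/s.
Δv₂ = |v_t − v_c| = |1.202 − 2.599| = 1.397 km/s.

Δv₂ = 1397 m/s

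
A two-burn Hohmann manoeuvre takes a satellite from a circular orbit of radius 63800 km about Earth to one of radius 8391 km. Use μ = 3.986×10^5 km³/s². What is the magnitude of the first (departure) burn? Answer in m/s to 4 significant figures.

The Hohmann ellipse has a_t = (r₁ + r₂)/2 = 36095.5 km.
Circular speed at r = 63800 km: v_c = √(μ/r) = 2.4995 km/s.
Transfer-orbit speed at the same r (vis-viva, a = a_t): v_t = √[μ(2/r − 1/a_t)] = 1.2051 km/s.
Δv₁ = |v_t − v_c| = |1.2051 − 2.4995| = 1.294 km/s.

Δv₁ = 1294 m/s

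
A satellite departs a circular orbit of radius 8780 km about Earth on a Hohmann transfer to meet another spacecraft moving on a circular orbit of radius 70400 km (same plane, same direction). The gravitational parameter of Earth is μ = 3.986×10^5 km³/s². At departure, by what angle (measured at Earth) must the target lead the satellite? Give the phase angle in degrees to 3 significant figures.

Transfer-ellipse semi-major axis a_t = (r₁ + r₂)/2 = (8780 + 70400)/2 = 39590 km.
The half-period of the transfer ellipse is t = π√(a_t³/μ) = 39198 s.
Target angular speed ω₂ = √(μ/r₂³) = 3.3799×10^-5 rad/s.
Angle swept by the target during transfer: ω₂·t = 1.3249 rad = 75.91°.
Arrival is 180° from departure on the ellipse, so φ = 180° − 75.91° = 104°.

φ = 104°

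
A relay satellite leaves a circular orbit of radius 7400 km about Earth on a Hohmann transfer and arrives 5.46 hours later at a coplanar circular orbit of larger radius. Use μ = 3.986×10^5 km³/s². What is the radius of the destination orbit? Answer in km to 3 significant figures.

r₂ = 42600 km

Transfer time t = 5.46 hours = 19656 s, and t = π√(a_t³/μ).
So a_t = (μ t²/π²)^(1/3) = (3.986×10^5 × (19656)² / π²)^(1/3) = 24989 km.
Since a_t = (r₁ + r₂)/2, r₂ = 2a_t − r₁ = 2×24989 − 7400 = 42578 km.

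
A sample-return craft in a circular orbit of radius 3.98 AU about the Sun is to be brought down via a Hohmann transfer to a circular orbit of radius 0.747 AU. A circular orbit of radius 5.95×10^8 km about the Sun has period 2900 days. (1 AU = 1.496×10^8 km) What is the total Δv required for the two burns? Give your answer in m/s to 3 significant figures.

Δv = 16800 m/s

From Kepler's third law T² = 4π²r³/μ at r = 5.95×10^8 km, T = 2900 days = 2900 × 86400 s = 2.5056×10^8 s: μ = 4π²r³/T² = 1.32461×10^11 km³/s².
In km: r₁ = 3.98 × 1.496×10^8 = 5.95408×10^8 km; r₂ = 0.747 × 1.496×10^8 = 1.117512×10^8 km.
Transfer-ellipse semi-major axis a_t = (r₁ + r₂)/2 = (5.95408×10^8 + 1.117512×10^8)/2 = 3.535796×10^8 km.
At r₁ the circular-orbit speed is v₁ = √(μ/r₁) = 14.915 km/s.
Transfer-orbit speed at r₁ (vis-viva): v_a = √[μ(2/r₁ − 1/a_t)] = 8.3853 km/s.
First burn Δv₁ = |v_a − v₁| = 6.530 km/s.
Circular speed at r₂: v₂ = √(μ/r₂) = 34.43 km/s.
Transfer-orbit speed at r₂: v_p = √[μ(2/r₂ − 1/a_t)] = 44.68 km/s.
Second burn Δv₂ = |v₂ − v_p| = 10.25 km/s.
Total Δv = Δv₁ + Δv₂ = 16.78 km/s.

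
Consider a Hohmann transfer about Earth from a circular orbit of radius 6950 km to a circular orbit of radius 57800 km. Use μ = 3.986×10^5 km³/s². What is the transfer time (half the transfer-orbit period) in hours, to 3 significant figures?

Semi-major axis of the transfer orbit: a_t = (6950 + 57800)/2 = 32375 km.
By Kepler's third law the transfer-orbit period is T = 2π√(a_t³/μ), so t = T/2 = 28990 s.
Converting: 28990 s ÷ 3600 s/hour = 8.05 hours.

t = 8.05 hours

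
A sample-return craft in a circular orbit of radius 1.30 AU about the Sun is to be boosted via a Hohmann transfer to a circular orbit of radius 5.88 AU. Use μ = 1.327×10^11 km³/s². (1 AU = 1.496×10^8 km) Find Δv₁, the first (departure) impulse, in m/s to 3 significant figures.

In km: r₁ = 1.30 × 1.496×10^8 = 1.9448×10^8 km; r₂ = 5.88 × 1.496×10^8 = 8.79648×10^8 km.
Semi-major axis of the transfer orbit: a_t = (1.9448×10^8 + 8.79648×10^8)/2 = 5.37064×10^8 km.
On the circular orbit at r = 1.9448×10^8 km, v_c = √(μ/r) = 26.121 km/s.
Transfer-orbit speed at the same r (vis-viva, a = a_t): v_t = √[μ(2/r − 1/a_t)] = 33.430 km/s.
Δv₁ = |v_t − v_c| = |33.430 − 26.121| = 7.309 km/s.

Δv₁ = 7310 m/s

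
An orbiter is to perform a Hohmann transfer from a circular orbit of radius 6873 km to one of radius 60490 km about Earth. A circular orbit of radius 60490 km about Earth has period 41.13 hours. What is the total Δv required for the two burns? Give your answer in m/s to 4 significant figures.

From Kepler's third law T² = 4π²r³/μ at r = 60490 km, T = 41.13 hours = 41.13 × 3600 s = 1.48068×10^5 s: μ = 4π²r³/T² = 3.98555×10^5 km³/s².
Semi-major axis of the transfer orbit: a_t = (6873 + 60490)/2 = 33681.5 km.
Circular speed at r₁: v₁ = √(μ/r₁) = √(3.98555×10^5/6873) = 7.6150 km/s.
On the transfer ellipse at r₁, vis-viva gives v_p = √[μ(2/r₁ − 1/a_t)] = 10.205 km/s.
First burn Δv₁ = |v_p − v₁| = 2.590 km/s.
At r₂, v₂ = √(μ/r₂) = 2.567 km/s.
Transfer-orbit speed at r₂: v_a = √[μ(2/r₂ − 1/a_t)] = 1.160 km/s.
Second burn Δv₂ = |v₂ − v_a| = 1.407 km/s.
Δv = Δv₁ + Δv₂ = 2.590 + 1.407 = 3.997 km/s.

Δv = 3997 m/s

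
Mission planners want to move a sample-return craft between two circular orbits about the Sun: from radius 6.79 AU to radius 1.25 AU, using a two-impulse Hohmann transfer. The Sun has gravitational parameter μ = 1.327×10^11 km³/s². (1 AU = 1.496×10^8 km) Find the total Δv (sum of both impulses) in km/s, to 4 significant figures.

In km: r₁ = 6.79 × 1.496×10^8 = 1.015784×10^9 km; r₂ = 1.25 × 1.496×10^8 = 1.870×10^8 km.
Transfer-ellipse semi-major axis a_t = (r₁ + r₂)/2 = (1.015784×10^9 + 1.870×10^8)/2 = 6.01392×10^8 km.
Circular speed at r₁: v₁ = √(μ/r₁) = √(1.327×10^11/1.015784×10^9) = 11.4297 km/s.
On the transfer ellipse at r₁, vis-viva equation gives v_a = √[μ(2/r₁ − 1/a_t)] = 6.37348 km/s.
First burn Δv₁ = |v_a − v₁| = 5.056 km/s.
At r₂, v₂ = √(μ/r₂) = 26.639 km/s.
Transfer-orbit speed at r₂: v_p = √[μ(2/r₂ − 1/a_t)] = 34.621 km/s.
Second burn Δv₂ = |v₂ − v_p| = 7.982 km/s.
Δv = Δv₁ + Δv₂ = 5.056 + 7.982 = 13.04 km/s.

Δv = 13.04 km/s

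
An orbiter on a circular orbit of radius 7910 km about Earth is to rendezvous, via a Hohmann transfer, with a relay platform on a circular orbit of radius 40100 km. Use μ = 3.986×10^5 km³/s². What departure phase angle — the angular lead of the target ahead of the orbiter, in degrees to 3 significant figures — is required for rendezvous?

Transfer-ellipse semi-major axis a_t = (r₁ + r₂)/2 = (7910 + 40100)/2 = 24005 km.
Transfer time t = π√(a_t³/μ) = 18510 s.
Target angular speed ω₂ = √(μ/r₂³) = 7.862×10^-5 rad/s.
Angle swept by the target during transfer: ω₂·t = 1.455 rad = 83.37°.
The orbiter traverses 180° on the transfer ellipse, so the target must lead by 180° − 83.37° = 96.6°.

φ = 96.6°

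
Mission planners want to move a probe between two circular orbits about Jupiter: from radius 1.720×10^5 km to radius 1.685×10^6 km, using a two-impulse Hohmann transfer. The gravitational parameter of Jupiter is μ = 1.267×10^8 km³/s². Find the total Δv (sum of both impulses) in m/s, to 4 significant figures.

Δv = 14360 m/s

Semi-major axis of the transfer orbit: a_t = (1.720×10^5 + 1.685×10^6)/2 = 9.285×10^5 km.
Circular speed at r₁: v₁ = √(μ/r₁) = √(1.267×10^8/1.720×10^5) = 27.141 km/s.
Transfer-orbit speed at r₁ (vis-viva equation): v_p = √[μ(2/r₁ − 1/a_t)] = 36.562 km/s.
First burn Δv₁ = |v_p − v₁| = 9.421 km/s.
At r₂, v₂ = √(μ/r₂) = 8.671 km/s.
Transfer-orbit speed at r₂: v_a = √[μ(2/r₂ − 1/a_t)] = 3.732 km/s.
Second burn Δv₂ = |v₂ − v_a| = 4.939 km/s.
Total Δv = Δv₁ + Δv₂ = 14.36 km/s.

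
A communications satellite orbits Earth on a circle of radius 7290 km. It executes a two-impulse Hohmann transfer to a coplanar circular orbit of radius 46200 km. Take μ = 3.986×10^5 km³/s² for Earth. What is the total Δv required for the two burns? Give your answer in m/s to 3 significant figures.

The Hohmann ellipse has a_t = (r₁ + r₂)/2 = 26745 km.
At r₁ the circular-orbit speed is v₁ = √(μ/r₁) = 7.3944 km/s.
On the transfer ellipse at r₁, vis-viva gives v_p = √[μ(2/r₁ − 1/a_t)] = 9.7186 km/s.
First burn Δv₁ = |v_p − v₁| = 2.324 km/s.
At r₂, v₂ = √(μ/r₂) = 2.9373 km/s.
Transfer-orbit speed at r₂: v_a = √[μ(2/r₂ − 1/a_t)] = 1.5335 km/s.
Second burn Δv₂ = |v₂ − v_a| = 1.404 km/s.
Total Δv = Δv₁ + Δv₂ = 3.728 km/s.

Δv = 3730 m/s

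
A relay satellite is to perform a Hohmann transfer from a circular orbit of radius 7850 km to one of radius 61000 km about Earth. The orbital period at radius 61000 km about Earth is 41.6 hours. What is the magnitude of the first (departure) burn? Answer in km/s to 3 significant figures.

Δv₁ = 2.36 km/s

From Kepler's third law T² = 4π²r³/μ at r = 61000 km, T = 41.6 hours = 41.6 × 3600 s = 1.4976×10^5 s: μ = 4π²r³/T² = 3.99538×10^5 km³/s².
Semi-major axis of the transfer orbit: a_t = (7850 + 61000)/2 = 34425 km.
On the circular orbit at r = 7850 km, v_c = √(μ/r) = 7.134 km/s.
Vis-viva on the transfer ellipse at r = 7850 km gives v_t = √[μ(2/r − 1/a_t)] = 9.497 km/s.
Δv₁ = |v_t − v_c| = |9.497 − 7.134| = 2.363 km/s.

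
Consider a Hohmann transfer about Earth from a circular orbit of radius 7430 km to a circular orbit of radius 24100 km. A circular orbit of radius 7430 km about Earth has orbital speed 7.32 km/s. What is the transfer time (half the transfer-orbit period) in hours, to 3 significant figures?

t = 2.74 hours

From the circular-orbit relation v² = μ/r at r = 7430 km: μ = v²r = (7.32)² × 7430 = 3.98117×10^5 km³/s².
The Hohmann ellipse has a_t = (r₁ + r₂)/2 = 15765 km.
Half the transfer-orbit period gives t = π√(a_t³/μ) = 9856 s.
Converting: 9856 s ÷ 3600 s/hour = 2.74 hours.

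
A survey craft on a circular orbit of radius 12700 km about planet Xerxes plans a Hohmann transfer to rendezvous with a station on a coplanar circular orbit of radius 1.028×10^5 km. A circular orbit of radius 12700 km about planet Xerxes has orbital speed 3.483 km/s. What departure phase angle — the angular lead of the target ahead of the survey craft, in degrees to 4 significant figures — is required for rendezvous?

φ = 104.2°

From the circular-orbit relation v² = μ/r at r = 12700 km: μ = v²r = (3.483)² × 12700 = 1.54067×10^5 km³/s².
Transfer-ellipse semi-major axis a_t = (r₁ + r₂)/2 = (12700 + 1.028×10^5)/2 = 57750 km.
The half-period of the transfer ellipse is t = π√(a_t³/μ) = 1.11077×10^5 s.
Target angular speed ω₂ = √(μ/r₂³) = 1.19087×10^-5 rad/s.
Angle swept by the target during transfer: ω₂·t = 1.3228 rad = 75.79°.
Arrival is 180° from departure on the ellipse, so φ = 180° − 75.79° = 104.2°.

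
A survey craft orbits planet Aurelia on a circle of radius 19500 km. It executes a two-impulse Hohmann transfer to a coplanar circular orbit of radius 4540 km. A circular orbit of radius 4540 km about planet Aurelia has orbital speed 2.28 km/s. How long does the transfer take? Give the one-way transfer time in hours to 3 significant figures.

From the circular-orbit relation v² = μ/r at r = 4540 km: μ = v²r = (2.28)² × 4540 = 23600.7 km³/s².
Semi-major axis of the transfer orbit: a_t = (19500 + 4540)/2 = 12020 km.
By Kepler's third law the transfer-orbit period is T = 2π√(a_t³/μ), so t = T/2 = 26950 s.
Converting: 26950 s ÷ 3600 s/hour = 7.49 hours.

t = 7.49 hours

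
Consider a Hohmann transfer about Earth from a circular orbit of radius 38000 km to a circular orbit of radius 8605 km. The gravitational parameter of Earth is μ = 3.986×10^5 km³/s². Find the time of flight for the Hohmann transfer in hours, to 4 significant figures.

t = 4.917 hours

Transfer-ellipse semi-major axis a_t = (r₁ + r₂)/2 = (38000 + 8605)/2 = 23302.5 km.
Half the transfer-orbit period gives t = π√(a_t³/μ) = 17700 s.
Converting: 17700 s ÷ 3600 s/hour = 4.917 hours.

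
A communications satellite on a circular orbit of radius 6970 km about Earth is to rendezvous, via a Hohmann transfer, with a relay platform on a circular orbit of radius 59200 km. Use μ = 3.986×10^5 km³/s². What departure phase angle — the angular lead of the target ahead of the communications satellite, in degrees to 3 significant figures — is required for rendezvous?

Semi-major axis of the transfer orbit: a_t = (6970 + 59200)/2 = 33085 km.
The half-period of the transfer ellipse is t = π√(a_t³/μ) = 29945 s.
Target angular speed ω₂ = √(μ/r₂³) = 4.3831×10^-5 rad/s.
Angle swept by the target during transfer: ω₂·t = 1.3125 rad = 75.20°.
The communications satellite traverses 180° on the transfer ellipse, so the target must lead by 180° − 75.20° = 105°.

φ = 105°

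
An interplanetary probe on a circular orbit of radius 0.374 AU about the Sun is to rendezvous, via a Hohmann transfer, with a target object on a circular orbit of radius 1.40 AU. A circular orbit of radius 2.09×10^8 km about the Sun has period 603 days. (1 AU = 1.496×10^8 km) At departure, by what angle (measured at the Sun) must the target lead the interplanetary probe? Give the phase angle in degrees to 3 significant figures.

φ = 89.2°

From Kepler's third law T² = 4π²r³/μ at r = 2.09×10^8 km, T = 603 days = 603 × 86400 s = 5.20992×10^7 s: μ = 4π²r³/T² = 1.32781×10^11 km³/s².
In km: r₁ = 0.374 × 1.496×10^8 = 5.59504×10^7 km; r₂ = 1.40 × 1.496×10^8 = 2.0944×10^8 km.
Transfer-ellipse semi-major axis a_t = (r₁ + r₂)/2 = (5.59504×10^7 + 2.0944×10^8)/2 = 1.326952×10^8 km.
The half-period of the transfer ellipse is t = π√(a_t³/μ) = 1.3178×10^7 s.
The target's mean motion on its circular orbit is ω₂ = √(μ/r₂³) = 1.2022×10^-7 rad/s.
Angle swept by the target during transfer: ω₂·t = 1.5843 rad = 90.77°.
The interplanetary probe traverses 180° on the transfer ellipse, so the target must lead by 180° − 90.77° = 89.2°.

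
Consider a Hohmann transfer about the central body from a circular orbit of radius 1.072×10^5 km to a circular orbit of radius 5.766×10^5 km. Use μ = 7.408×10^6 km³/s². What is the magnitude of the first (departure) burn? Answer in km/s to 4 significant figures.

The Hohmann ellipse has a_t = (r₁ + r₂)/2 = 3.419×10^5 km.
Circular speed at r = 1.072×10^5 km: v_c = √(μ/r) = 8.31291 km/s.
Vis-viva on the transfer ellipse at r = 1.072×10^5 km gives v_t = √[μ(2/r − 1/a_t)] = 10.7955 km/s.
Δv₁ = |v_t − v_c| = |10.7955 − 8.31291| = 2.483 km/s.

Δv₁ = 2.483 km/s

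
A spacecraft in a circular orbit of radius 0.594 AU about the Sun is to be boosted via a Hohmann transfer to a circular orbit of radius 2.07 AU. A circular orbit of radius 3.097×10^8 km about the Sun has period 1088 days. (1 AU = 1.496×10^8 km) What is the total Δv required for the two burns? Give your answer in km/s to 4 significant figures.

From Kepler's third law T² = 4π²r³/μ at r = 3.097×10^8 km, T = 1088 days = 1088 × 86400 s = 9.40032×10^7 s: μ = 4π²r³/T² = 1.32708×10^11 km³/s².
In km: r₁ = 0.594 × 1.496×10^8 = 8.88624×10^7 km; r₂ = 2.07 × 1.496×10^8 = 3.09672×10^8 km.
Semi-major axis of the transfer orbit: a_t = (8.88624×10^7 + 3.09672×10^8)/2 = 1.992672×10^8 km.
Circular speed at r₁: v₁ = √(μ/r₁) = √(1.32708×10^11/8.88624×10^7) = 38.645 km/s.
Transfer-orbit speed at r₁ (v² = μ(2/r − 1/a)): v_p = √[μ(2/r₁ − 1/a_t)] = 48.175 km/s.
First burn Δv₁ = |v_p − v₁| = 9.530 km/s.
At r₂, v₂ = √(μ/r₂) = 20.701 km/s.
Transfer-orbit speed at r₂: v_a = √[μ(2/r₂ − 1/a_t)] = 13.824 km/s.
Second burn Δv₂ = |v₂ − v_a| = 6.877 km/s.
Δv = Δv₁ + Δv₂ = 9.530 + 6.877 = 16.41 km/s.

Δv = 16.41 km/s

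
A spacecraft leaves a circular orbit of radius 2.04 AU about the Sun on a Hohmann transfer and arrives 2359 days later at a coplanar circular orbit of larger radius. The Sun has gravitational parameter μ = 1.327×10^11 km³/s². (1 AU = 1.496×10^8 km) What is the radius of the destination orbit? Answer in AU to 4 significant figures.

In km: r₁ = 2.04 × 1.496×10^8 = 3.05184×10^8 km.
Transfer time t = 2359 days = 2.038176×10^8 s, and t = π√(a_t³/μ).
So a_t = (μ t²/π²)^(1/3) = (1.327×10^11 × (2.038176×10^8)² / π²)^(1/3) = 8.2354×10^8 km.
Since a_t = (r₁ + r₂)/2, r₂ = 2a_t − r₁ = 2×8.2354×10^8 − 3.05184×10^8 = 1.341896×10^9 km.
In AU: r₂ = 1.341896×10^9 / 1.496×10^8 = 8.970 AU.

r₂ = 8.970 AU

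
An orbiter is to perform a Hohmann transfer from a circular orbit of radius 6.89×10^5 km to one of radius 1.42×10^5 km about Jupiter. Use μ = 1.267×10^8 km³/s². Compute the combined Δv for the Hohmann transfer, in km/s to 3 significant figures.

Δv = 14.2 km/s

Semi-major axis of the transfer orbit: a_t = (6.890×10^5 + 1.420×10^5)/2 = 4.155×10^5 km.
Circular speed at r₁: v₁ = √(μ/r₁) = √(1.267×10^8/6.890×10^5) = 13.5606 km/s.
Transfer-orbit speed at r₁ (vis-viva): v_a = √[μ(2/r₁ − 1/a_t)] = 7.92752 km/s.
First burn Δv₁ = |v_a − v₁| = 5.633 km/s.
Circular speed at r₂: v₂ = √(μ/r₂) = 29.8706 km/s.
Transfer-orbit speed at r₂: v_p = √[μ(2/r₂ − 1/a_t)] = 38.4652 km/s.
Second burn Δv₂ = |v₂ − v_p| = 8.595 km/s.
Δv = Δv₁ + Δv₂ = 5.633 + 8.595 = 14.23 km/s.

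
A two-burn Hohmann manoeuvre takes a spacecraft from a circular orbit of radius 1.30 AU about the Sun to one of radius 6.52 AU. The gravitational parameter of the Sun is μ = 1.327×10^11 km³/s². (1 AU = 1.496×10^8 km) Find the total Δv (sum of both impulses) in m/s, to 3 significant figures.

In km: r₁ = 1.30 × 1.496×10^8 = 1.9448×10^8 km; r₂ = 6.52 × 1.496×10^8 = 9.75392×10^8 km.
The Hohmann ellipse has a_t = (r₁ + r₂)/2 = 5.84936×10^8 km.
Circular speed at r₁: v₁ = √(μ/r₁) = √(1.327×10^11/1.9448×10^8) = 26.12 km/s.
Transfer-orbit speed at r₁ (v² = μ(2/r − 1/a)): v_p = √[μ(2/r₁ − 1/a_t)] = 33.73 km/s.
First burn Δv₁ = |v_p − v₁| = 7.610 km/s.
At r₂, v₂ = √(μ/r₂) = 11.664 km/s.
Transfer-orbit speed at r₂: v_a = √[μ(2/r₂ − 1/a_t)] = 6.7256 km/s.
Second burn Δv₂ = |v₂ − v_a| = 4.938 km/s.
Total Δv = Δv₁ + Δv₂ = 12.55 km/s.

Δv = 12500 m/s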